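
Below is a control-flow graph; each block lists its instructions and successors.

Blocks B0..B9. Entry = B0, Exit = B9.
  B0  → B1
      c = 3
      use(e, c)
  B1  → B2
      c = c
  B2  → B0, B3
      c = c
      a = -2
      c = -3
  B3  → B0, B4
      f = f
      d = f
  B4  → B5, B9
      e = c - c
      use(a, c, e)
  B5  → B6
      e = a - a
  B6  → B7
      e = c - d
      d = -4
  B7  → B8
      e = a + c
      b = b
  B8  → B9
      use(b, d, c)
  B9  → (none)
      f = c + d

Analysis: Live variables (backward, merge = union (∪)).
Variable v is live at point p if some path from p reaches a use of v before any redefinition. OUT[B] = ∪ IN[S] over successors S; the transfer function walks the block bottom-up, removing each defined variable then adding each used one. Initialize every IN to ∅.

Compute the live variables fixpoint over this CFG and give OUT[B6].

Answer: {a, b, c, d}

Trace:
Fixpoint table:
  B0:  IN={b, e, f}  OUT={b, c, e, f}
  B1:  IN={b, c, e, f}  OUT={b, c, e, f}
  B2:  IN={b, c, e, f}  OUT={a, b, c, e, f}
  B3:  IN={a, b, c, e, f}  OUT={a, b, c, d, e, f}
  B4:  IN={a, b, c, d}  OUT={a, b, c, d}
  B5:  IN={a, b, c, d}  OUT={a, b, c, d}
  B6:  IN={a, b, c, d}  OUT={a, b, c, d}
  B7:  IN={a, b, c, d}  OUT={b, c, d}
  B8:  IN={b, c, d}  OUT={c, d}
  B9:  IN={c, d}  OUT={}

Merge at B6: OUT[B6] = IN[B7] = {a, b, c, d}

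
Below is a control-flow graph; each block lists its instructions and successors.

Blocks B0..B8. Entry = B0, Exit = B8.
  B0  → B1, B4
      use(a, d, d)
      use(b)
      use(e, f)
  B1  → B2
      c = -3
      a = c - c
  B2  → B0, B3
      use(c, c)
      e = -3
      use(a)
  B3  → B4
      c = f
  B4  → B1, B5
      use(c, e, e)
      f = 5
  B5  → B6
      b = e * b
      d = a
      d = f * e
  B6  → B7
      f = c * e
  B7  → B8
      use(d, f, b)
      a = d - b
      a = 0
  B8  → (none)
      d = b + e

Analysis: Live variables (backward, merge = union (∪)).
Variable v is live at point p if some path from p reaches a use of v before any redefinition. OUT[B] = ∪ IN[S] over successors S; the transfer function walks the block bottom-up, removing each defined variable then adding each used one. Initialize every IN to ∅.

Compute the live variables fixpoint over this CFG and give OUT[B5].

Fixpoint table:
  B0:   IN={a, b, c, d, e, f}   OUT={a, b, c, d, e, f}
  B1:   IN={b, d, f}   OUT={a, b, c, d, f}
  B2:   IN={a, b, c, d, f}   OUT={a, b, c, d, e, f}
  B3:   IN={a, b, d, e, f}   OUT={a, b, c, d, e}
  B4:   IN={a, b, c, d, e}   OUT={a, b, c, d, e, f}
  B5:   IN={a, b, c, e, f}   OUT={b, c, d, e}
  B6:   IN={b, c, d, e}   OUT={b, d, e, f}
  B7:   IN={b, d, e, f}   OUT={b, e}
  B8:   IN={b, e}   OUT={}

Merge at B5: OUT[B5] = IN[B6] = {b, c, d, e}

Answer: {b, c, d, e}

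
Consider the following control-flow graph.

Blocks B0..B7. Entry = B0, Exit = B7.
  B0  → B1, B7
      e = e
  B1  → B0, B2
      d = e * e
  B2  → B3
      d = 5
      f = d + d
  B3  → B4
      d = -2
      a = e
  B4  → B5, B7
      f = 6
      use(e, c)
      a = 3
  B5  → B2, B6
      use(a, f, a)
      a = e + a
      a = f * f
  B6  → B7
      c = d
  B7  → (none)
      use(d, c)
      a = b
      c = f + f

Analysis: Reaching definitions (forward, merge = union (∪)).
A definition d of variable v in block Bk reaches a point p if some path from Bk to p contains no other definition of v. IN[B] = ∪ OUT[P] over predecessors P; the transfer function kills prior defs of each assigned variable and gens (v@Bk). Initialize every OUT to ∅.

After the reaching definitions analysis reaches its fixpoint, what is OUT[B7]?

Fixpoint table:
  B0:  IN={d@B1, e@B0}  OUT={d@B1, e@B0}
  B1:  IN={d@B1, e@B0}  OUT={d@B1, e@B0}
  B2:  IN={a@B5, d@B1, d@B3, e@B0, f@B4}  OUT={a@B5, d@B2, e@B0, f@B2}
  B3:  IN={a@B5, d@B2, e@B0, f@B2}  OUT={a@B3, d@B3, e@B0, f@B2}
  B4:  IN={a@B3, d@B3, e@B0, f@B2}  OUT={a@B4, d@B3, e@B0, f@B4}
  B5:  IN={a@B4, d@B3, e@B0, f@B4}  OUT={a@B5, d@B3, e@B0, f@B4}
  B6:  IN={a@B5, d@B3, e@B0, f@B4}  OUT={a@B5, c@B6, d@B3, e@B0, f@B4}
  B7:  IN={a@B4, a@B5, c@B6, d@B1, d@B3, e@B0, f@B4}  OUT={a@B7, c@B7, d@B1, d@B3, e@B0, f@B4}

Merge at B7: IN[B7] = OUT[B0] ⊔ OUT[B4] ⊔ OUT[B6] = {a@B4, a@B5, c@B6, d@B1, d@B3, e@B0, f@B4}
Applying B7's transfer function to that IN value gives OUT[B7] (row B7 above).

Answer: {a@B7, c@B7, d@B1, d@B3, e@B0, f@B4}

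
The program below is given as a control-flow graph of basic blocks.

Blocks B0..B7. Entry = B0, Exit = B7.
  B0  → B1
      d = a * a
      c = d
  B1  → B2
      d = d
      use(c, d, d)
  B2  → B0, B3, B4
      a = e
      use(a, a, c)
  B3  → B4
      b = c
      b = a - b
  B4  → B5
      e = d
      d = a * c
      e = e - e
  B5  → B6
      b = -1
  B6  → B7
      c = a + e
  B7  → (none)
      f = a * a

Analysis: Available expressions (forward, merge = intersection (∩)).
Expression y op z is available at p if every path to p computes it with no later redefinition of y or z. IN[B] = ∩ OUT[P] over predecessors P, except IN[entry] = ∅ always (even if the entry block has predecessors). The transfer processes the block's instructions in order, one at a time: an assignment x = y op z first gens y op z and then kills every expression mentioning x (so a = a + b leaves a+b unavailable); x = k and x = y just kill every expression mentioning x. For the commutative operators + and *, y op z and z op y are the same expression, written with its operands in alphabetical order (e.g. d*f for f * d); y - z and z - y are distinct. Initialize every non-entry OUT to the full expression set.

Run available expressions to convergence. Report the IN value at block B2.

Per-block solution:
  B0:   IN={}   OUT={a*a}
  B1:   IN={a*a}   OUT={a*a}
  B2:   IN={a*a}   OUT={}
  B3:   IN={}   OUT={}
  B4:   IN={}   OUT={a*c}
  B5:   IN={a*c}   OUT={a*c}
  B6:   IN={a*c}   OUT={a+e}
  B7:   IN={a+e}   OUT={a*a, a+e}

Merge at B2: IN[B2] = OUT[B1] = {a*a}

Answer: {a*a}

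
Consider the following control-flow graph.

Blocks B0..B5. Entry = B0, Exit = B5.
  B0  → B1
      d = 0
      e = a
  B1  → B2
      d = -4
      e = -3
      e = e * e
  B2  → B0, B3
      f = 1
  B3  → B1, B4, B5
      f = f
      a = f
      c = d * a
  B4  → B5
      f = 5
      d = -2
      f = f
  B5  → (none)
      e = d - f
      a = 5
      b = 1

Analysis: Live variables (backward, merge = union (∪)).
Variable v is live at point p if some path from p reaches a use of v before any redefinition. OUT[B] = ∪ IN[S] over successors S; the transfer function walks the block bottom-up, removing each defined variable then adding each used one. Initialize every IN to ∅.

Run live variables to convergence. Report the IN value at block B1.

Converged values:
  B0:   IN={a}   OUT={a}
  B1:   IN={a}   OUT={a, d}
  B2:   IN={a, d}   OUT={a, d, f}
  B3:   IN={d, f}   OUT={a, d, f}
  B4:   IN={}   OUT={d, f}
  B5:   IN={d, f}   OUT={}

Merge at B1: OUT[B1] = IN[B2] = {a, d}
Applying B1's transfer function to that OUT value gives IN[B1] (row B1 above).

Answer: {a}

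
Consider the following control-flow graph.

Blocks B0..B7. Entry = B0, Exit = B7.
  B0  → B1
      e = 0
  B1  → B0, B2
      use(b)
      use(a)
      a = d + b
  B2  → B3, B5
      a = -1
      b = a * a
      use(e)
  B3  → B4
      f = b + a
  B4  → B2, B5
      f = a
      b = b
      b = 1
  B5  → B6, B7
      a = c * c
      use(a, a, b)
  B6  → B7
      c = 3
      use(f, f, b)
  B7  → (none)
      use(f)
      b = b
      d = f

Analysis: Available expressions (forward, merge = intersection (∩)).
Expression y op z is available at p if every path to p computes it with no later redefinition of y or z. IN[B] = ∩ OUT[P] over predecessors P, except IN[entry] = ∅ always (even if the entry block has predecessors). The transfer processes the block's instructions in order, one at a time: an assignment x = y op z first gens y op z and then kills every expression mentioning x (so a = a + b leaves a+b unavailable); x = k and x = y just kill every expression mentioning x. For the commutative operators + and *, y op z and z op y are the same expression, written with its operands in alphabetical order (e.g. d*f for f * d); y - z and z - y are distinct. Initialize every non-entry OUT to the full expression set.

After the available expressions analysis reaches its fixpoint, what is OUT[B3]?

Answer: {a*a, a+b}

Trace:
Fixpoint table:
  B0: | IN={} | OUT={}
  B1: | IN={} | OUT={b+d}
  B2: | IN={} | OUT={a*a}
  B3: | IN={a*a} | OUT={a*a, a+b}
  B4: | IN={a*a, a+b} | OUT={a*a}
  B5: | IN={a*a} | OUT={c*c}
  B6: | IN={c*c} | OUT={}
  B7: | IN={} | OUT={}

Merge at B3: IN[B3] = OUT[B2] = {a*a}
Applying B3's transfer function to that IN value gives OUT[B3] (row B3 above).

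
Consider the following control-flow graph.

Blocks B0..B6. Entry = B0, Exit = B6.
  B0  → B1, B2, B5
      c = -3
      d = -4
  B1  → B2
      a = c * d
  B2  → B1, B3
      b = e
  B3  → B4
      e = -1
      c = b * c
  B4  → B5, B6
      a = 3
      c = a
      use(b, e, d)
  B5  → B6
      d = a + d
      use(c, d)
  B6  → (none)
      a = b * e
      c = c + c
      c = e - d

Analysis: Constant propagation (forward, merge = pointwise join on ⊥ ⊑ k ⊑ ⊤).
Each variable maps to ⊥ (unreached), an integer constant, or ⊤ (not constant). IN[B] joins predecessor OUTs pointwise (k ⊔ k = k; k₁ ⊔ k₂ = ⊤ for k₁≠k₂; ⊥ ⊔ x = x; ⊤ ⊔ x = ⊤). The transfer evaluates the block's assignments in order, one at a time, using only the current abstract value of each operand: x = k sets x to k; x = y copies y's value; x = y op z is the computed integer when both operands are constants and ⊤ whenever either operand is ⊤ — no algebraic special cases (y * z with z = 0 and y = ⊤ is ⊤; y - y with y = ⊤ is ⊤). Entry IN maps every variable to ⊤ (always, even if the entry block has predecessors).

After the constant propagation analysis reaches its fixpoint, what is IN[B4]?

Answer: {a: ⊤, b: ⊤, c: ⊤, d: -4, e: -1, f: ⊤}

Trace:
Per-block solution:
  B0:  IN=(all ⊤)  OUT={c:-3, d:-4; rest ⊤}
  B1:  IN={c:-3, d:-4; rest ⊤}  OUT={a:12, c:-3, d:-4; rest ⊤}
  B2:  IN={c:-3, d:-4; rest ⊤}  OUT={c:-3, d:-4; rest ⊤}
  B3:  IN={c:-3, d:-4; rest ⊤}  OUT={d:-4, e:-1; rest ⊤}
  B4:  IN={d:-4, e:-1; rest ⊤}  OUT={a:3, c:3, d:-4, e:-1; rest ⊤}
  B5:  IN={d:-4; rest ⊤}  OUT=(all ⊤)
  B6:  IN=(all ⊤)  OUT=(all ⊤)

Merge at B4: IN[B4] = OUT[B3] = {a: ⊤, b: ⊤, c: ⊤, d: -4, e: -1, f: ⊤}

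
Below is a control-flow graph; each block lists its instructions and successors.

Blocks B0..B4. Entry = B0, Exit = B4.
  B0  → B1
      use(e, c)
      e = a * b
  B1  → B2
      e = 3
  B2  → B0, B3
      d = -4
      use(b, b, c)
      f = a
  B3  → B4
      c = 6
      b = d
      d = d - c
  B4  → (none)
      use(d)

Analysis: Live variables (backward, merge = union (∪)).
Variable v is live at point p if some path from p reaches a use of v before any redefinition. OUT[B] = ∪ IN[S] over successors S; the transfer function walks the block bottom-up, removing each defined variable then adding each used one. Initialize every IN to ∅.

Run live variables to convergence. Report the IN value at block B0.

Fixpoint table:
  B0:  IN={a, b, c, e}  OUT={a, b, c}
  B1:  IN={a, b, c}  OUT={a, b, c, e}
  B2:  IN={a, b, c, e}  OUT={a, b, c, d, e}
  B3:  IN={d}  OUT={d}
  B4:  IN={d}  OUT={}

Merge at B0: OUT[B0] = IN[B1] = {a, b, c}
Applying B0's transfer function to that OUT value gives IN[B0] (row B0 above).

Answer: {a, b, c, e}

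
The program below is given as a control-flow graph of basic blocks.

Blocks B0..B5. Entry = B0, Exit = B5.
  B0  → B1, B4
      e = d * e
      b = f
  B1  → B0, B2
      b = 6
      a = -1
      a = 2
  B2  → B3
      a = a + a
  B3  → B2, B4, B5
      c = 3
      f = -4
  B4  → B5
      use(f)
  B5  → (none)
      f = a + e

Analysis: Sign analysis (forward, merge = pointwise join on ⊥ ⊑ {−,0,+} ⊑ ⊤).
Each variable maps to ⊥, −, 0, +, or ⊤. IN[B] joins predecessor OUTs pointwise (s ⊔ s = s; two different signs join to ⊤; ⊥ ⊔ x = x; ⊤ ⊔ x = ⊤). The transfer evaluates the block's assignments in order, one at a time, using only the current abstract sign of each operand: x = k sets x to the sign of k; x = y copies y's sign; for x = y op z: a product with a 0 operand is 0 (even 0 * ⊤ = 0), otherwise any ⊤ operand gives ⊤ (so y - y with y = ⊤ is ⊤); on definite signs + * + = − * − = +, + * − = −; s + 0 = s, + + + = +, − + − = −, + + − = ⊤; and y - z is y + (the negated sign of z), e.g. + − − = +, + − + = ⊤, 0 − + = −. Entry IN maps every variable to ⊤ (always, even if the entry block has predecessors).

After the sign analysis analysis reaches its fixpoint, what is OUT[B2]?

Per-block solution:
  B0:   IN=(all ⊤)   OUT=(all ⊤)
  B1:   IN=(all ⊤)   OUT={a:+, b:+; rest ⊤}
  B2:   IN={a:+, b:+; rest ⊤}   OUT={a:+, b:+; rest ⊤}
  B3:   IN={a:+, b:+; rest ⊤}   OUT={a:+, b:+, c:+, f:-; rest ⊤}
  B4:   IN=(all ⊤)   OUT=(all ⊤)
  B5:   IN=(all ⊤)   OUT=(all ⊤)

Merge at B2: IN[B2] = OUT[B1] ⊔ OUT[B3] = {a: +, b: +, c: ⊤, d: ⊤, e: ⊤, f: ⊤}
Applying B2's transfer function to that IN value gives OUT[B2] (row B2 above).

Answer: {a: +, b: +, c: ⊤, d: ⊤, e: ⊤, f: ⊤}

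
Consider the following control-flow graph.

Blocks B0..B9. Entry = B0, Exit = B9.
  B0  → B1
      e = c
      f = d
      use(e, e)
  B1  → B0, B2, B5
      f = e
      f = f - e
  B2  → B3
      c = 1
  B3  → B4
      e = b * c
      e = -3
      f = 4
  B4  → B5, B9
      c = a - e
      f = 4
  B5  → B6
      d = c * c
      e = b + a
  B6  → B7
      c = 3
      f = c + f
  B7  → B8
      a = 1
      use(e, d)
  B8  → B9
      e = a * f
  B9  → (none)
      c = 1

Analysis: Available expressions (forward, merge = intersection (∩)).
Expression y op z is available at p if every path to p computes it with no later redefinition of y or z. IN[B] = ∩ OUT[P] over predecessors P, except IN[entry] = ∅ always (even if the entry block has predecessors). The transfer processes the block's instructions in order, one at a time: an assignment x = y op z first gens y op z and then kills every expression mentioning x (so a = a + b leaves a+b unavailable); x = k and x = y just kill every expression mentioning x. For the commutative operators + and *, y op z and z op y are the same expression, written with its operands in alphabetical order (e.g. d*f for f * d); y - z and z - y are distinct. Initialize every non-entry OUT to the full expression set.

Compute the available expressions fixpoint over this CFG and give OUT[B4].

Per-block solution:
  B0:  IN={}  OUT={}
  B1:  IN={}  OUT={}
  B2:  IN={}  OUT={}
  B3:  IN={}  OUT={b*c}
  B4:  IN={b*c}  OUT={a-e}
  B5:  IN={}  OUT={a+b, c*c}
  B6:  IN={a+b, c*c}  OUT={a+b}
  B7:  IN={a+b}  OUT={}
  B8:  IN={}  OUT={a*f}
  B9:  IN={}  OUT={}

Merge at B4: IN[B4] = OUT[B3] = {b*c}
Applying B4's transfer function to that IN value gives OUT[B4] (row B4 above).

Answer: {a-e}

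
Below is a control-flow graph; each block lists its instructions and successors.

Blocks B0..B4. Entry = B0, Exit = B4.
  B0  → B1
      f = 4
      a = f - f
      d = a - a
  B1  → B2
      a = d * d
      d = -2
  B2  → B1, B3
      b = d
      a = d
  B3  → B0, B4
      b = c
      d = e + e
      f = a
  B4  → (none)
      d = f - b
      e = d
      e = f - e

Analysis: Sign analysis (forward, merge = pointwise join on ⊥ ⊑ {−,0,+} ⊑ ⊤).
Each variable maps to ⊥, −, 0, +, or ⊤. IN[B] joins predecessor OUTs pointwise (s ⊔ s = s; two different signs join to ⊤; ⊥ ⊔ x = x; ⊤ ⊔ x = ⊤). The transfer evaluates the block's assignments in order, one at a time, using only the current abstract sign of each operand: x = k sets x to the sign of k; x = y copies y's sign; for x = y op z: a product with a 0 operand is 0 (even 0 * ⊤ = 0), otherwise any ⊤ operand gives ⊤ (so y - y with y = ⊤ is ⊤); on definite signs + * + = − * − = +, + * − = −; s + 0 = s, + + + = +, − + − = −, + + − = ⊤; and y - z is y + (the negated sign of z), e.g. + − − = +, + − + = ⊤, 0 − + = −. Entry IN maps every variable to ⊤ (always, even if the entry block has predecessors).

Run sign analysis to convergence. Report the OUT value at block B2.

Answer: {a: -, b: -, c: ⊤, d: -, e: ⊤, f: +}

Working:
Per-block solution:
  B0:  IN=(all ⊤)  OUT={f:+; rest ⊤}
  B1:  IN={f:+; rest ⊤}  OUT={d:-, f:+; rest ⊤}
  B2:  IN={d:-, f:+; rest ⊤}  OUT={a:-, b:-, d:-, f:+; rest ⊤}
  B3:  IN={a:-, b:-, d:-, f:+; rest ⊤}  OUT={a:-, f:-; rest ⊤}
  B4:  IN={a:-, f:-; rest ⊤}  OUT={a:-, f:-; rest ⊤}

Merge at B2: IN[B2] = OUT[B1] = {a: ⊤, b: ⊤, c: ⊤, d: -, e: ⊤, f: +}
Applying B2's transfer function to that IN value gives OUT[B2] (row B2 above).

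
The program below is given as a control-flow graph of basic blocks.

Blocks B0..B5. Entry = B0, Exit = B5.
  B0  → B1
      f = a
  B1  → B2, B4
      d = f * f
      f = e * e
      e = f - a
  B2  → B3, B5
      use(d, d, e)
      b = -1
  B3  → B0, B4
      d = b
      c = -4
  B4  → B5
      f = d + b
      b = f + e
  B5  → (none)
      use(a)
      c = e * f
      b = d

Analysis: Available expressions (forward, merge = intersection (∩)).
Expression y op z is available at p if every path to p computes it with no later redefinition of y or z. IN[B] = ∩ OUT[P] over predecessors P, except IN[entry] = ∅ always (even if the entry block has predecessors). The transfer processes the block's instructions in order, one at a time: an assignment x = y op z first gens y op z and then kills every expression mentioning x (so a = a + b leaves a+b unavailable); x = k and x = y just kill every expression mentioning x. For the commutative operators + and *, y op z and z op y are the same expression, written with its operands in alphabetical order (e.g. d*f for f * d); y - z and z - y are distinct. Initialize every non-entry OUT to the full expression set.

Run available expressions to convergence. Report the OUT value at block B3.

Answer: {f-a}

Trace:
Per-block solution:
  B0: | IN={} | OUT={}
  B1: | IN={} | OUT={f-a}
  B2: | IN={f-a} | OUT={f-a}
  B3: | IN={f-a} | OUT={f-a}
  B4: | IN={f-a} | OUT={e+f}
  B5: | IN={} | OUT={e*f}

Merge at B3: IN[B3] = OUT[B2] = {f-a}
Applying B3's transfer function to that IN value gives OUT[B3] (row B3 above).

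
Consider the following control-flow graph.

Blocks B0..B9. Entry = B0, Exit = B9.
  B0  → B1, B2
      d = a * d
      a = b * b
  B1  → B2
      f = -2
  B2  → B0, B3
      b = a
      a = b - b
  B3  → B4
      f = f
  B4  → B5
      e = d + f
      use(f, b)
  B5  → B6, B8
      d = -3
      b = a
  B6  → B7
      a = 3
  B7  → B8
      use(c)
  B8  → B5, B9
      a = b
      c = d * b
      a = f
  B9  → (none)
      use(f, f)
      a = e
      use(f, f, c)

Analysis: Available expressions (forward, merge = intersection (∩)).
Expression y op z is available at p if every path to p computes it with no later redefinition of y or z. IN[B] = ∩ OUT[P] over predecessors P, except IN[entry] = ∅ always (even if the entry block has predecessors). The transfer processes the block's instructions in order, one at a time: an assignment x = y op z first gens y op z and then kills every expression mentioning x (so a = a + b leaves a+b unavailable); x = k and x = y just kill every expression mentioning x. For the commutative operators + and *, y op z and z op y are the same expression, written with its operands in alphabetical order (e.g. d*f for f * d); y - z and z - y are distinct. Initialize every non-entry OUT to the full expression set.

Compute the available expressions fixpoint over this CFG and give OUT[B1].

Answer: {b*b}

Working:
Fixpoint table:
  B0:  IN={}  OUT={b*b}
  B1:  IN={b*b}  OUT={b*b}
  B2:  IN={b*b}  OUT={b-b}
  B3:  IN={b-b}  OUT={b-b}
  B4:  IN={b-b}  OUT={b-b, d+f}
  B5:  IN={}  OUT={}
  B6:  IN={}  OUT={}
  B7:  IN={}  OUT={}
  B8:  IN={}  OUT={b*d}
  B9:  IN={b*d}  OUT={b*d}

Merge at B1: IN[B1] = OUT[B0] = {b*b}
Applying B1's transfer function to that IN value gives OUT[B1] (row B1 above).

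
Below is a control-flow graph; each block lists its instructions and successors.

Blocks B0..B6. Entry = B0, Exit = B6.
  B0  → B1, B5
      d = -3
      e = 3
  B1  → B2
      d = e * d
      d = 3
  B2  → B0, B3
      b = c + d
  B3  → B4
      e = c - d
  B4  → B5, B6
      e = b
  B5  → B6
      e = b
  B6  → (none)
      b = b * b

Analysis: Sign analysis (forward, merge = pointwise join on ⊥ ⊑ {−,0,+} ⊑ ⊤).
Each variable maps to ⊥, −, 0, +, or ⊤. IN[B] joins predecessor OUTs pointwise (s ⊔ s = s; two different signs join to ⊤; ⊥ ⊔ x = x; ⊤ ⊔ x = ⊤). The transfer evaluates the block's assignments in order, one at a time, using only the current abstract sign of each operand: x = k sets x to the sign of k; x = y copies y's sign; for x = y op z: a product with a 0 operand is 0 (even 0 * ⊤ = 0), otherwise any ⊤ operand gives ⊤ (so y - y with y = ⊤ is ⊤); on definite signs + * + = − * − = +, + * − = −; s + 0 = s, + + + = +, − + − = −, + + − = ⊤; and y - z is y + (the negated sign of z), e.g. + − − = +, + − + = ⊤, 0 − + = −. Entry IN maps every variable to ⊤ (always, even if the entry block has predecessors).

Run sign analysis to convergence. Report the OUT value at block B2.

Answer: {a: ⊤, b: ⊤, c: ⊤, d: +, e: +, f: ⊤}

Working:
Converged values:
  B0:   IN=(all ⊤)   OUT={d:-, e:+; rest ⊤}
  B1:   IN={d:-, e:+; rest ⊤}   OUT={d:+, e:+; rest ⊤}
  B2:   IN={d:+, e:+; rest ⊤}   OUT={d:+, e:+; rest ⊤}
  B3:   IN={d:+, e:+; rest ⊤}   OUT={d:+; rest ⊤}
  B4:   IN={d:+; rest ⊤}   OUT={d:+; rest ⊤}
  B5:   IN=(all ⊤)   OUT=(all ⊤)
  B6:   IN=(all ⊤)   OUT=(all ⊤)

Merge at B2: IN[B2] = OUT[B1] = {a: ⊤, b: ⊤, c: ⊤, d: +, e: +, f: ⊤}
Applying B2's transfer function to that IN value gives OUT[B2] (row B2 above).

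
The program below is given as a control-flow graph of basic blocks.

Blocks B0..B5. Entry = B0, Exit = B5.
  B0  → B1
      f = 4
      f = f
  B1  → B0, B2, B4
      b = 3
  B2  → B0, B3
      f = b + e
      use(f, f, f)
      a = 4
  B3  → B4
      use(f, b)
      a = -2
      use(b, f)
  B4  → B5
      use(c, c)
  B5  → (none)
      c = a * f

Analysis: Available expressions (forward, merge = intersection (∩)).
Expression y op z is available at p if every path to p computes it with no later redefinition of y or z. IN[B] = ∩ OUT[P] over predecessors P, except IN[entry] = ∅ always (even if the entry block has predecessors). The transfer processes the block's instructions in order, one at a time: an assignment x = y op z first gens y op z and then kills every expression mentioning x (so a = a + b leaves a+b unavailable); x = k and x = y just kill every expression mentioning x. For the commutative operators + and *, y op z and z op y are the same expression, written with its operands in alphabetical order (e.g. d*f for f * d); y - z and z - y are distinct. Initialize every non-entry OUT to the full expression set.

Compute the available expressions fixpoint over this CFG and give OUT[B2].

Answer: {b+e}

Working:
Converged values:
  B0:   IN={}   OUT={}
  B1:   IN={}   OUT={}
  B2:   IN={}   OUT={b+e}
  B3:   IN={b+e}   OUT={b+e}
  B4:   IN={}   OUT={}
  B5:   IN={}   OUT={a*f}

Merge at B2: IN[B2] = OUT[B1] = {}
Applying B2's transfer function to that IN value gives OUT[B2] (row B2 above).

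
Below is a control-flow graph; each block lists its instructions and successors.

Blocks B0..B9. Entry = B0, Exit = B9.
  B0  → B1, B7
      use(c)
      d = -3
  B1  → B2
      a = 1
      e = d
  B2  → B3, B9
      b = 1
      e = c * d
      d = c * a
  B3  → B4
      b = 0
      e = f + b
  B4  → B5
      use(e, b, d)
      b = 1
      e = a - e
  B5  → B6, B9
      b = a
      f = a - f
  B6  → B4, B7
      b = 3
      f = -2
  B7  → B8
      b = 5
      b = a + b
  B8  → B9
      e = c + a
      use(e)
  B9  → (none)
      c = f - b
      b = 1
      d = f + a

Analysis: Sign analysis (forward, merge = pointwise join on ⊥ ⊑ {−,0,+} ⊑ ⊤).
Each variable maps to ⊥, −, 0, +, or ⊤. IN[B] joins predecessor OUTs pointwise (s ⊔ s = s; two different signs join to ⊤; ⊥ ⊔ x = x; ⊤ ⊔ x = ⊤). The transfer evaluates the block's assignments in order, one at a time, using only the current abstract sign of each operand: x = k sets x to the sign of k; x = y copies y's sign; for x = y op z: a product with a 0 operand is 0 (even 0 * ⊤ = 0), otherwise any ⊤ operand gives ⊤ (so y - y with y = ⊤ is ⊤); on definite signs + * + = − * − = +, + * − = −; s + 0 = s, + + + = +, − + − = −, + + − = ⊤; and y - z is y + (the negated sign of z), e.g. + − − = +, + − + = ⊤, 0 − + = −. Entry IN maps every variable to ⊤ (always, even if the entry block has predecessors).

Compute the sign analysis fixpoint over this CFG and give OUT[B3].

Fixpoint table:
  B0:  IN=(all ⊤)  OUT={d:-; rest ⊤}
  B1:  IN={d:-; rest ⊤}  OUT={a:+, d:-, e:-; rest ⊤}
  B2:  IN={a:+, d:-, e:-; rest ⊤}  OUT={a:+, b:+; rest ⊤}
  B3:  IN={a:+, b:+; rest ⊤}  OUT={a:+, b:0; rest ⊤}
  B4:  IN={a:+; rest ⊤}  OUT={a:+, b:+; rest ⊤}
  B5:  IN={a:+, b:+; rest ⊤}  OUT={a:+, b:+; rest ⊤}
  B6:  IN={a:+, b:+; rest ⊤}  OUT={a:+, b:+, f:-; rest ⊤}
  B7:  IN=(all ⊤)  OUT=(all ⊤)
  B8:  IN=(all ⊤)  OUT=(all ⊤)
  B9:  IN=(all ⊤)  OUT={b:+; rest ⊤}

Merge at B3: IN[B3] = OUT[B2] = {a: +, b: +, c: ⊤, d: ⊤, e: ⊤, f: ⊤}
Applying B3's transfer function to that IN value gives OUT[B3] (row B3 above).

Answer: {a: +, b: 0, c: ⊤, d: ⊤, e: ⊤, f: ⊤}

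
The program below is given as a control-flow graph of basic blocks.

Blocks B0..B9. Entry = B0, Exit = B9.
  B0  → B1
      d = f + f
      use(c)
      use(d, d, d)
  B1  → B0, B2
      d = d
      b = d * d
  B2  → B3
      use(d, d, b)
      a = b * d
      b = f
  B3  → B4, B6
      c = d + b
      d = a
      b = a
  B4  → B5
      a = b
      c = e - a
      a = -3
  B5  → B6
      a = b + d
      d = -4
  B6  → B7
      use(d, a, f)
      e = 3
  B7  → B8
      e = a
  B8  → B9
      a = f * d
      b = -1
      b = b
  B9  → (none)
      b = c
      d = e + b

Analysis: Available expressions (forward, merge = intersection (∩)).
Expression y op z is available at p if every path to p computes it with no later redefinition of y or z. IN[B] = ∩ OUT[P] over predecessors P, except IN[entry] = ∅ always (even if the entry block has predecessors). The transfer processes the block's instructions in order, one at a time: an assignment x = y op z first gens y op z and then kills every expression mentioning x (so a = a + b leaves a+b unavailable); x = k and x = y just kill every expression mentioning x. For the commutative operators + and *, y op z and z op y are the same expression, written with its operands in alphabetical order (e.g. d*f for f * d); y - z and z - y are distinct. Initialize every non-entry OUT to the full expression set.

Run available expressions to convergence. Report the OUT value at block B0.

Fixpoint table:
  B0:   IN={}   OUT={f+f}
  B1:   IN={f+f}   OUT={d*d, f+f}
  B2:   IN={d*d, f+f}   OUT={d*d, f+f}
  B3:   IN={d*d, f+f}   OUT={f+f}
  B4:   IN={f+f}   OUT={f+f}
  B5:   IN={f+f}   OUT={f+f}
  B6:   IN={f+f}   OUT={f+f}
  B7:   IN={f+f}   OUT={f+f}
  B8:   IN={f+f}   OUT={d*f, f+f}
  B9:   IN={d*f, f+f}   OUT={b+e, f+f}

Merge at B0 (entry node, so the boundary value {} is joined with the incoming edge(s)): IN[B0] = {} ∩ OUT[B1] = {}
Applying B0's transfer function to that IN value gives OUT[B0] (row B0 above).

Answer: {f+f}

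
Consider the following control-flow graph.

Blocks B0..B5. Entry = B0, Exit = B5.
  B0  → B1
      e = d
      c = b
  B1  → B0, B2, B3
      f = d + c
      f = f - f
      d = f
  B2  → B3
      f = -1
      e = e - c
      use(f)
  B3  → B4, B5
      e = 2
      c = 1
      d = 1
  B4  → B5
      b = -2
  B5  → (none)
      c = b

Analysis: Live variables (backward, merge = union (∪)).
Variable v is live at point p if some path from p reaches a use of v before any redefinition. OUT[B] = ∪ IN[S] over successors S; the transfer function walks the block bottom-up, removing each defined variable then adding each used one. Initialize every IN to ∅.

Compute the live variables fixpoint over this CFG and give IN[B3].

Answer: {b}

Derivation:
Converged values:
  B0:  IN={b, d}  OUT={b, c, d, e}
  B1:  IN={b, c, d, e}  OUT={b, c, d, e}
  B2:  IN={b, c, e}  OUT={b}
  B3:  IN={b}  OUT={b}
  B4:  IN={}  OUT={b}
  B5:  IN={b}  OUT={}

Merge at B3: OUT[B3] = IN[B4] ⊔ IN[B5] = {b}
Applying B3's transfer function to that OUT value gives IN[B3] (row B3 above).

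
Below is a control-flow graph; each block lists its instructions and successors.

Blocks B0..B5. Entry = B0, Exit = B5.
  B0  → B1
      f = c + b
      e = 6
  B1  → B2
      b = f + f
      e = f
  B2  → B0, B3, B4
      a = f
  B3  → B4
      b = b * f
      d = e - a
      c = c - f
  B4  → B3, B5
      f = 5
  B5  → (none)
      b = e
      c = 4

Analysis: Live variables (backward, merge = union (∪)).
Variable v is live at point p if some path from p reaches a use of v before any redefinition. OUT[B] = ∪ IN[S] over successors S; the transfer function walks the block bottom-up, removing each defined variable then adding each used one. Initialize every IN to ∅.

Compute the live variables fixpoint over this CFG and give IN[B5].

Fixpoint table:
  B0: | IN={b, c} | OUT={c, f}
  B1: | IN={c, f} | OUT={b, c, e, f}
  B2: | IN={b, c, e, f} | OUT={a, b, c, e, f}
  B3: | IN={a, b, c, e, f} | OUT={a, b, c, e}
  B4: | IN={a, b, c, e} | OUT={a, b, c, e, f}
  B5: | IN={e} | OUT={}

B5 is the boundary node: OUT[B5] = {}
Applying B5's transfer function to that OUT value gives IN[B5] (row B5 above).

Answer: {e}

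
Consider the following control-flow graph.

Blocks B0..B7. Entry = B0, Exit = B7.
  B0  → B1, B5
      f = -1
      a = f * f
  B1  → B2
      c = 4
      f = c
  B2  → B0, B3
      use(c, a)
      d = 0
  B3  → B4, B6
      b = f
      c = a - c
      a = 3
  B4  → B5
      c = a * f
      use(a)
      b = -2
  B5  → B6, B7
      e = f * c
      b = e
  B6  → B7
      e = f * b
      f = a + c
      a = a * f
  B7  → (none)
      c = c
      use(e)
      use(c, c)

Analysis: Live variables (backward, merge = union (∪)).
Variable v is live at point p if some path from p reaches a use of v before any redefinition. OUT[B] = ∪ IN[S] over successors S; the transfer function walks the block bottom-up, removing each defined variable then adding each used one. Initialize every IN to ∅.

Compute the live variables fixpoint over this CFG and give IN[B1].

Converged values:
  B0: | IN={c} | OUT={a, c, f}
  B1: | IN={a} | OUT={a, c, f}
  B2: | IN={a, c, f} | OUT={a, c, f}
  B3: | IN={a, c, f} | OUT={a, b, c, f}
  B4: | IN={a, f} | OUT={a, c, f}
  B5: | IN={a, c, f} | OUT={a, b, c, e, f}
  B6: | IN={a, b, c, f} | OUT={c, e}
  B7: | IN={c, e} | OUT={}

Merge at B1: OUT[B1] = IN[B2] = {a, c, f}
Applying B1's transfer function to that OUT value gives IN[B1] (row B1 above).

Answer: {a}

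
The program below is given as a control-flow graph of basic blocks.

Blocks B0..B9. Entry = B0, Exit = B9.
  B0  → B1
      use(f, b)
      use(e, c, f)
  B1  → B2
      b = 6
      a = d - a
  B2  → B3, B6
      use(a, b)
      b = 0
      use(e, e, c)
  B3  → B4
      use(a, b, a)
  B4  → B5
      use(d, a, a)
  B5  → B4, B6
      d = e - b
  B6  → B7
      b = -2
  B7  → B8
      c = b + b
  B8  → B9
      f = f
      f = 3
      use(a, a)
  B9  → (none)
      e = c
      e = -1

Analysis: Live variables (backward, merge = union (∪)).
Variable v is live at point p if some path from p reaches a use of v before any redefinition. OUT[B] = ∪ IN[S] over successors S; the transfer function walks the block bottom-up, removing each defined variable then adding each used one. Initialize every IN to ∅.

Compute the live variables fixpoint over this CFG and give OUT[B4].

Fixpoint table:
  B0:   IN={a, b, c, d, e, f}   OUT={a, c, d, e, f}
  B1:   IN={a, c, d, e, f}   OUT={a, b, c, d, e, f}
  B2:   IN={a, b, c, d, e, f}   OUT={a, b, d, e, f}
  B3:   IN={a, b, d, e, f}   OUT={a, b, d, e, f}
  B4:   IN={a, b, d, e, f}   OUT={a, b, e, f}
  B5:   IN={a, b, e, f}   OUT={a, b, d, e, f}
  B6:   IN={a, f}   OUT={a, b, f}
  B7:   IN={a, b, f}   OUT={a, c, f}
  B8:   IN={a, c, f}   OUT={c}
  B9:   IN={c}   OUT={}

Merge at B4: OUT[B4] = IN[B5] = {a, b, e, f}

Answer: {a, b, e, f}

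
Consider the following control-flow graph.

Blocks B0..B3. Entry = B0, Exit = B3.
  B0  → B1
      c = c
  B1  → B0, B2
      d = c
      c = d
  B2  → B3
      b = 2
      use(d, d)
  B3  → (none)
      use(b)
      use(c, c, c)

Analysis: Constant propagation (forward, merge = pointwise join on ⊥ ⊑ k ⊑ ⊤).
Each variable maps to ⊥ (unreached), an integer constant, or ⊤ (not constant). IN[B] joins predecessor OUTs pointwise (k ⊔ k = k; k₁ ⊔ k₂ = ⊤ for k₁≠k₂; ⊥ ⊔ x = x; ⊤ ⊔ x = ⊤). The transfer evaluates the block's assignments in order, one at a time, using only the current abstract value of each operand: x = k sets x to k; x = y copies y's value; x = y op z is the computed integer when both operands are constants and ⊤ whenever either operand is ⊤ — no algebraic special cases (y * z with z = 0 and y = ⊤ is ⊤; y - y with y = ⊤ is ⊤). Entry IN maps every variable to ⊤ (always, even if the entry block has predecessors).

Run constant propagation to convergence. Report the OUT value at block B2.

Answer: {a: ⊤, b: 2, c: ⊤, d: ⊤, e: ⊤, f: ⊤}

Derivation:
Fixpoint table:
  B0: | IN=(all ⊤) | OUT=(all ⊤)
  B1: | IN=(all ⊤) | OUT=(all ⊤)
  B2: | IN=(all ⊤) | OUT={b:2; rest ⊤}
  B3: | IN={b:2; rest ⊤} | OUT={b:2; rest ⊤}

Merge at B2: IN[B2] = OUT[B1] = {a: ⊤, b: ⊤, c: ⊤, d: ⊤, e: ⊤, f: ⊤}
Applying B2's transfer function to that IN value gives OUT[B2] (row B2 above).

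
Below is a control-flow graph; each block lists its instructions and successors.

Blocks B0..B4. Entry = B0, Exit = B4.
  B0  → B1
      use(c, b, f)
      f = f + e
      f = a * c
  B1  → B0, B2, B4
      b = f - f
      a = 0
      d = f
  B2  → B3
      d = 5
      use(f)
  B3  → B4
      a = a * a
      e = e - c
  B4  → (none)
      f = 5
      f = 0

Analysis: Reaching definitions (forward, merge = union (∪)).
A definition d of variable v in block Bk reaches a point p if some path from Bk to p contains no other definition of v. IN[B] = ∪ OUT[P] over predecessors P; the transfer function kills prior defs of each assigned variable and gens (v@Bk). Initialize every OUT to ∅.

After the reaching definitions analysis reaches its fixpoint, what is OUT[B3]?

Per-block solution:
  B0:  IN={a@B1, b@B1, d@B1, f@B0}  OUT={a@B1, b@B1, d@B1, f@B0}
  B1:  IN={a@B1, b@B1, d@B1, f@B0}  OUT={a@B1, b@B1, d@B1, f@B0}
  B2:  IN={a@B1, b@B1, d@B1, f@B0}  OUT={a@B1, b@B1, d@B2, f@B0}
  B3:  IN={a@B1, b@B1, d@B2, f@B0}  OUT={a@B3, b@B1, d@B2, e@B3, f@B0}
  B4:  IN={a@B1, a@B3, b@B1, d@B1, d@B2, e@B3, f@B0}  OUT={a@B1, a@B3, b@B1, d@B1, d@B2, e@B3, f@B4}

Merge at B3: IN[B3] = OUT[B2] = {a@B1, b@B1, d@B2, f@B0}
Applying B3's transfer function to that IN value gives OUT[B3] (row B3 above).

Answer: {a@B3, b@B1, d@B2, e@B3, f@B0}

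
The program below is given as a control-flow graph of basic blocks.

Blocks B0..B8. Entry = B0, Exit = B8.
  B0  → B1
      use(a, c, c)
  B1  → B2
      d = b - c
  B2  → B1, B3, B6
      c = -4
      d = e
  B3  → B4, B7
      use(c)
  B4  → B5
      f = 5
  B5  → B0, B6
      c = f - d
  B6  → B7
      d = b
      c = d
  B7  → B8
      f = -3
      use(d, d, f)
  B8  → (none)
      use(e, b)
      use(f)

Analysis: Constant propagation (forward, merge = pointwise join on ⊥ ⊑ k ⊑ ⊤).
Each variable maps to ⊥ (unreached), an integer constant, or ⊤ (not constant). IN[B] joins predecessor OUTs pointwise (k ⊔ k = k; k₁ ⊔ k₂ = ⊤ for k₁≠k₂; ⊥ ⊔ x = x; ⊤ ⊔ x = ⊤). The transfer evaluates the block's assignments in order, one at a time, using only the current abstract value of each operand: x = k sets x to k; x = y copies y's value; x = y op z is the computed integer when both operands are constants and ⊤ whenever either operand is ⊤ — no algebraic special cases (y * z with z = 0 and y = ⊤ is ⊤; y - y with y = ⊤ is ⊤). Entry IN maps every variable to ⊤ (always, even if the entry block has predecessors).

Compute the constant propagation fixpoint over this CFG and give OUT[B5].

Answer: {a: ⊤, b: ⊤, c: ⊤, d: ⊤, e: ⊤, f: 5}

Trace:
Per-block solution:
  B0:  IN=(all ⊤)  OUT=(all ⊤)
  B1:  IN=(all ⊤)  OUT=(all ⊤)
  B2:  IN=(all ⊤)  OUT={c:-4; rest ⊤}
  B3:  IN={c:-4; rest ⊤}  OUT={c:-4; rest ⊤}
  B4:  IN={c:-4; rest ⊤}  OUT={c:-4, f:5; rest ⊤}
  B5:  IN={c:-4, f:5; rest ⊤}  OUT={f:5; rest ⊤}
  B6:  IN=(all ⊤)  OUT=(all ⊤)
  B7:  IN=(all ⊤)  OUT={f:-3; rest ⊤}
  B8:  IN={f:-3; rest ⊤}  OUT={f:-3; rest ⊤}

Merge at B5: IN[B5] = OUT[B4] = {a: ⊤, b: ⊤, c: -4, d: ⊤, e: ⊤, f: 5}
Applying B5's transfer function to that IN value gives OUT[B5] (row B5 above).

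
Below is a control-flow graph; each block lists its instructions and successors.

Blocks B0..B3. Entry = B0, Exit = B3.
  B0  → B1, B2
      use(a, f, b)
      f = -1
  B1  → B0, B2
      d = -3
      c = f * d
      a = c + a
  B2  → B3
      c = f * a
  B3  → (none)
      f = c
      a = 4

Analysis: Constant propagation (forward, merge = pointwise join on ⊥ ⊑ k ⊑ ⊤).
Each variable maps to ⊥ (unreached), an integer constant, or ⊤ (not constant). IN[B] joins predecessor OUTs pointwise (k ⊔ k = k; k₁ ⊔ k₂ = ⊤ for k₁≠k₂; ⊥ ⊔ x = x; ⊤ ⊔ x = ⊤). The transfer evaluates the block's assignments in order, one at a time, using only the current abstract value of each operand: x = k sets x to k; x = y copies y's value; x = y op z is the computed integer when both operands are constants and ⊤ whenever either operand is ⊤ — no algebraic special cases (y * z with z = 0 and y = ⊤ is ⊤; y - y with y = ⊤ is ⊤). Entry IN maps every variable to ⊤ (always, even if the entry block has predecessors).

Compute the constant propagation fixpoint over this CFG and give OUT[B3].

Converged values:
  B0: | IN=(all ⊤) | OUT={f:-1; rest ⊤}
  B1: | IN={f:-1; rest ⊤} | OUT={c:3, d:-3, f:-1; rest ⊤}
  B2: | IN={f:-1; rest ⊤} | OUT={f:-1; rest ⊤}
  B3: | IN={f:-1; rest ⊤} | OUT={a:4; rest ⊤}

Merge at B3: IN[B3] = OUT[B2] = {a: ⊤, b: ⊤, c: ⊤, d: ⊤, e: ⊤, f: -1}
Applying B3's transfer function to that IN value gives OUT[B3] (row B3 above).

Answer: {a: 4, b: ⊤, c: ⊤, d: ⊤, e: ⊤, f: ⊤}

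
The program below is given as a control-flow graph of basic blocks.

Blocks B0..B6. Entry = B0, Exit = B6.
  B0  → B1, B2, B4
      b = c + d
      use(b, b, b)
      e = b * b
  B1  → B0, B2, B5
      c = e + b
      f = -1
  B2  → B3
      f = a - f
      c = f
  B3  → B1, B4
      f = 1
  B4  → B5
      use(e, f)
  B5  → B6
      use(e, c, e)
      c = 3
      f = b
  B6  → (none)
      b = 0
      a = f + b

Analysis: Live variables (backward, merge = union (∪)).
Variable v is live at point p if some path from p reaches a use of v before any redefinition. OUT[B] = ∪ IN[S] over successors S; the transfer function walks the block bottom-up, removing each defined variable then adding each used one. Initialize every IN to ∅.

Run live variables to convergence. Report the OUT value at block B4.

Converged values:
  B0:  IN={a, c, d, f}  OUT={a, b, c, d, e, f}
  B1:  IN={a, b, d, e}  OUT={a, b, c, d, e, f}
  B2:  IN={a, b, d, e, f}  OUT={a, b, c, d, e}
  B3:  IN={a, b, c, d, e}  OUT={a, b, c, d, e, f}
  B4:  IN={b, c, e, f}  OUT={b, c, e}
  B5:  IN={b, c, e}  OUT={f}
  B6:  IN={f}  OUT={}

Merge at B4: OUT[B4] = IN[B5] = {b, c, e}

Answer: {b, c, e}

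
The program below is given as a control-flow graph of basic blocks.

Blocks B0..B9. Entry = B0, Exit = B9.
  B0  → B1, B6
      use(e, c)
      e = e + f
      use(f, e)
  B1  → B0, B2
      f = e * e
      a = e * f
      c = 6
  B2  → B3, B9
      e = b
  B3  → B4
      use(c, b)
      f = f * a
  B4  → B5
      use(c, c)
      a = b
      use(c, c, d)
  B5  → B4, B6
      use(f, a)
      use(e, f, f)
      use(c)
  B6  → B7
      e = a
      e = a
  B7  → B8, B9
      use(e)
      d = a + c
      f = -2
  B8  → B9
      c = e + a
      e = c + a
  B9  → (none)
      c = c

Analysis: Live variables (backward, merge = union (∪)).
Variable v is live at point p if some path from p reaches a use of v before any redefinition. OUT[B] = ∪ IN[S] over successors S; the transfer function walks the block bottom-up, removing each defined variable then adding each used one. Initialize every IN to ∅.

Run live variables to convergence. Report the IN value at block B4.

Answer: {b, c, d, e, f}

Trace:
Fixpoint table:
  B0:  IN={a, b, c, d, e, f}  OUT={a, b, c, d, e}
  B1:  IN={b, d, e}  OUT={a, b, c, d, e, f}
  B2:  IN={a, b, c, d, f}  OUT={a, b, c, d, e, f}
  B3:  IN={a, b, c, d, e, f}  OUT={b, c, d, e, f}
  B4:  IN={b, c, d, e, f}  OUT={a, b, c, d, e, f}
  B5:  IN={a, b, c, d, e, f}  OUT={a, b, c, d, e, f}
  B6:  IN={a, c}  OUT={a, c, e}
  B7:  IN={a, c, e}  OUT={a, c, e}
  B8:  IN={a, e}  OUT={c}
  B9:  IN={c}  OUT={}

Merge at B4: OUT[B4] = IN[B5] = {a, b, c, d, e, f}
Applying B4's transfer function to that OUT value gives IN[B4] (row B4 above).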